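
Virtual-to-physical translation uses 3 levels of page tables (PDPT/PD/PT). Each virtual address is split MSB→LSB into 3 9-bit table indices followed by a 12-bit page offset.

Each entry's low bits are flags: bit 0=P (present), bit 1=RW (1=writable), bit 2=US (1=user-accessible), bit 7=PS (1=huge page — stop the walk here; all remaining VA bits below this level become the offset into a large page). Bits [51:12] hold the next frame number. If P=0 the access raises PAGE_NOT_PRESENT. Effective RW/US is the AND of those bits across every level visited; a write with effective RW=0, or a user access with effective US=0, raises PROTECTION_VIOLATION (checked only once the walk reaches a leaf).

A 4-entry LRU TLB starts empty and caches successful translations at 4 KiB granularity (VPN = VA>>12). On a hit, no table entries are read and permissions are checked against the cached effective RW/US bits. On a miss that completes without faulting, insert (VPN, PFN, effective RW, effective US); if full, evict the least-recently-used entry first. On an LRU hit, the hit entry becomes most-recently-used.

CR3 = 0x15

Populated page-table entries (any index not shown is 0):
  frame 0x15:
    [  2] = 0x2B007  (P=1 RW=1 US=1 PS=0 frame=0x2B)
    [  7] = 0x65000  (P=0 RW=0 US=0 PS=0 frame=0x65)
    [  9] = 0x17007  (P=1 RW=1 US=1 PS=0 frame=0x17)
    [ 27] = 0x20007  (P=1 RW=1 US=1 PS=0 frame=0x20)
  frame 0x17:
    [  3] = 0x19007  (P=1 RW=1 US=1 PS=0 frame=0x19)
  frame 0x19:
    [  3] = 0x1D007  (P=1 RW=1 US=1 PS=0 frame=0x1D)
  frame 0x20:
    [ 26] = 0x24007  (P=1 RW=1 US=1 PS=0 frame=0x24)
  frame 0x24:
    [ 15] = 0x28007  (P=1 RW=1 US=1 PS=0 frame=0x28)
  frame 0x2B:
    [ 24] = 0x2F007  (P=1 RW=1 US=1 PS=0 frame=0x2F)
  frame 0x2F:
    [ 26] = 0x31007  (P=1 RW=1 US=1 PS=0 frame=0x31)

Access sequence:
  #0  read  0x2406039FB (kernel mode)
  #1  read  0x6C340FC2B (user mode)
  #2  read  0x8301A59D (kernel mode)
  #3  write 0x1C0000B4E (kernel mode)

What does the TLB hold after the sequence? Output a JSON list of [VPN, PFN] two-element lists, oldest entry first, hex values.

Per-access translation:
#0 VA=0x2406039FB (r,kernel):
  L0: frame=0x15 idx=9 entry=0x17007 [P=1 RW=1 US=1 PS=0]
  L1: frame=0x17 idx=3 entry=0x19007 [P=1 RW=1 US=1 PS=0]
  L2: frame=0x19 idx=3 entry=0x1D007 [P=1 RW=1 US=1 PS=0]
  → PA=0x1D9FB  (3 entries read)
#1 VA=0x6C340FC2B (r,user):
  L0: frame=0x15 idx=27 entry=0x20007 [P=1 RW=1 US=1 PS=0]
  L1: frame=0x20 idx=26 entry=0x24007 [P=1 RW=1 US=1 PS=0]
  L2: frame=0x24 idx=15 entry=0x28007 [P=1 RW=1 US=1 PS=0]
  → PA=0x28C2B  (3 entries read)
#2 VA=0x8301A59D (r,kernel):
  L0: frame=0x15 idx=2 entry=0x2B007 [P=1 RW=1 US=1 PS=0]
  L1: frame=0x2B idx=24 entry=0x2F007 [P=1 RW=1 US=1 PS=0]
  L2: frame=0x2F idx=26 entry=0x31007 [P=1 RW=1 US=1 PS=0]
  → PA=0x3159D  (3 entries read)
#3 VA=0x1C0000B4E (w,kernel):
  L0: frame=0x15 idx=7 entry=0x65000 [P=0 RW=0 US=0 PS=0]
  ⇒ fault: PAGE_NOT_PRESENT  — 1 lookups

TLB: [["0x240603", "0x1D"], ["0x6C340F", "0x28"], ["0x8301A", "0x31"]]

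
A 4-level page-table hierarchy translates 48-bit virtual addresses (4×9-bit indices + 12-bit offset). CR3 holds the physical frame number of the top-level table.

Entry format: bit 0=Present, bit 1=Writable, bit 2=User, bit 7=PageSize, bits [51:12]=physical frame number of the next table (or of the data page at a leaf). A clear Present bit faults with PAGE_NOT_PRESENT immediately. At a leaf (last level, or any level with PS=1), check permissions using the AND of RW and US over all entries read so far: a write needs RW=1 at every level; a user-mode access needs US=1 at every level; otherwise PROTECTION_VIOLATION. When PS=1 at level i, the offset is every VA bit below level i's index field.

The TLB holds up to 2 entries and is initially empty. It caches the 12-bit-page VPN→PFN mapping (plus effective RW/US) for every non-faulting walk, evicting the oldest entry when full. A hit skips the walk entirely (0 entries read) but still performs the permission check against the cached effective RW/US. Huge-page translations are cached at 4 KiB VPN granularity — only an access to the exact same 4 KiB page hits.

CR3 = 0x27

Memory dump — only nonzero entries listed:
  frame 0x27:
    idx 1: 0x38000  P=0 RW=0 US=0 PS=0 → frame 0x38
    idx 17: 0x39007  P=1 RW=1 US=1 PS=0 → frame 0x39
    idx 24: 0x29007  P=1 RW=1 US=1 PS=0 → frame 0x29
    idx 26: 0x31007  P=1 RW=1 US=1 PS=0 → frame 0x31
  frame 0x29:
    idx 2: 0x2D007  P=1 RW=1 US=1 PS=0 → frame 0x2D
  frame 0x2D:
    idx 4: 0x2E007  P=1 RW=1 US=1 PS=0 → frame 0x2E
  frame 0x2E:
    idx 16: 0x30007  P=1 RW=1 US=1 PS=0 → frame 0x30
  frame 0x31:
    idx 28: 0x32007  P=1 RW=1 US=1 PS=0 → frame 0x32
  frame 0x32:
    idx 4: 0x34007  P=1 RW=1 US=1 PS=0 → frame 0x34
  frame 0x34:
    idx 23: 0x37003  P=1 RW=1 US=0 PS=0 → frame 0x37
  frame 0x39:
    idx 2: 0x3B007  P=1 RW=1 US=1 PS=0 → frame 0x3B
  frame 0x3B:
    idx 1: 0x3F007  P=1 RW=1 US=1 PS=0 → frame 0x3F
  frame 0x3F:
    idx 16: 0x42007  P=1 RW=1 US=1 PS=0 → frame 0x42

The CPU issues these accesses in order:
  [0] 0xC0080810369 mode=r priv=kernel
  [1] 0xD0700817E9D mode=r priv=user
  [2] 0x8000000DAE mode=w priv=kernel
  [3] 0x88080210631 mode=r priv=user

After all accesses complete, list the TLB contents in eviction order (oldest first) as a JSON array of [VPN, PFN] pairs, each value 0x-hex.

Per-access translation:
#0 VA=0xC0080810369 (r,kernel):
  L0: frame=0x27 idx=24 entry=0x29007 [P=1 RW=1 US=1 PS=0]
  L1: frame=0x29 idx=2 entry=0x2D007 [P=1 RW=1 US=1 PS=0]
  L2: frame=0x2D idx=4 entry=0x2E007 [P=1 RW=1 US=1 PS=0]
  L3: frame=0x2E idx=16 entry=0x30007 [P=1 RW=1 US=1 PS=0]
  ⇒ phys 0x30369  [4 reads]
#1 VA=0xD0700817E9D (r,user):
  L0: frame=0x27 idx=26 entry=0x31007 [P=1 RW=1 US=1 PS=0]
  L1: frame=0x31 idx=28 entry=0x32007 [P=1 RW=1 US=1 PS=0]
  L2: frame=0x32 idx=4 entry=0x34007 [P=1 RW=1 US=1 PS=0]
  L3: frame=0x34 idx=23 entry=0x37003 [P=1 RW=1 US=0 PS=0]
  → PROTECTION_VIOLATION  (4 entries read)
#2 VA=0x8000000DAE (w,kernel):
  L0: frame=0x27 idx=1 entry=0x38000 [P=0 RW=0 US=0 PS=0]
  → PAGE_NOT_PRESENT  (1 entries read)
#3 VA=0x88080210631 (r,user):
  L0: frame=0x27 idx=17 entry=0x39007 [P=1 RW=1 US=1 PS=0]
  L1: frame=0x39 idx=2 entry=0x3B007 [P=1 RW=1 US=1 PS=0]
  L2: frame=0x3B idx=1 entry=0x3F007 [P=1 RW=1 US=1 PS=0]
  L3: frame=0x3F idx=16 entry=0x42007 [P=1 RW=1 US=1 PS=0]
  ⇒ phys 0x42631  [4 reads]

TLB: [["0xC0080810", "0x30"], ["0x88080210", "0x42"]]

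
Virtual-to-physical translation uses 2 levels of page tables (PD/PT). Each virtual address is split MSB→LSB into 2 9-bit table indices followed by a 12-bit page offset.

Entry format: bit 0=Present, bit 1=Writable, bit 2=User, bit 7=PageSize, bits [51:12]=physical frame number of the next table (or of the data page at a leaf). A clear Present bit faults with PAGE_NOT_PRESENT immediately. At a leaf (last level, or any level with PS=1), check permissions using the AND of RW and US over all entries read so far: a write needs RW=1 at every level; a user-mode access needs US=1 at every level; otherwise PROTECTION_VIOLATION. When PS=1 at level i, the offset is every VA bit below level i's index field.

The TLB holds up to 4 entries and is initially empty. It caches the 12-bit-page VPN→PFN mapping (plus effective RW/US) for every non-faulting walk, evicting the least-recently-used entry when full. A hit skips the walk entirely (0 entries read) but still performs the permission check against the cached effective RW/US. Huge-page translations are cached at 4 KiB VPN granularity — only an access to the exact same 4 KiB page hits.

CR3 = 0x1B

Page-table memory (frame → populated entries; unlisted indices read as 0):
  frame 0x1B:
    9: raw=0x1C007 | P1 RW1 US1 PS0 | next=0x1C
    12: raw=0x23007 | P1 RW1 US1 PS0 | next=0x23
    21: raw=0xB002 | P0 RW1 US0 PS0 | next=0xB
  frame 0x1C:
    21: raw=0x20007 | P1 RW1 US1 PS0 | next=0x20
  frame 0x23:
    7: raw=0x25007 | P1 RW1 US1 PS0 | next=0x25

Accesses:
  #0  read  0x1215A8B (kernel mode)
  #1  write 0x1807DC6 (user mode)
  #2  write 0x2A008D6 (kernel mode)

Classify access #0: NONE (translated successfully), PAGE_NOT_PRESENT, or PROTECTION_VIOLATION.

Walk each access:
#0 VA=0x1215A8B (r,kernel):
  [0] read 0x1B idx=9: raw=0x1C007 flags P=1 W=1 U=1 S=0
  [1] read 0x1C idx=21: raw=0x20007 flags P=1 W=1 U=1 S=0
  ⇒ phys 0x20A8B  [2 reads]
#1 VA=0x1807DC6 (w,user):
  [0] read 0x1B idx=12: raw=0x23007 flags P=1 W=1 U=1 S=0
  [1] read 0x23 idx=7: raw=0x25007 flags P=1 W=1 U=1 S=0
  ⇒ phys 0x25DC6  [2 reads]
#2 VA=0x2A008D6 (w,kernel):
  [0] read 0x1B idx=21: raw=0xB002 flags P=0 W=1 U=0 S=0
  → PAGE_NOT_PRESENT  (1 entries read)

Access #0 fault: NONE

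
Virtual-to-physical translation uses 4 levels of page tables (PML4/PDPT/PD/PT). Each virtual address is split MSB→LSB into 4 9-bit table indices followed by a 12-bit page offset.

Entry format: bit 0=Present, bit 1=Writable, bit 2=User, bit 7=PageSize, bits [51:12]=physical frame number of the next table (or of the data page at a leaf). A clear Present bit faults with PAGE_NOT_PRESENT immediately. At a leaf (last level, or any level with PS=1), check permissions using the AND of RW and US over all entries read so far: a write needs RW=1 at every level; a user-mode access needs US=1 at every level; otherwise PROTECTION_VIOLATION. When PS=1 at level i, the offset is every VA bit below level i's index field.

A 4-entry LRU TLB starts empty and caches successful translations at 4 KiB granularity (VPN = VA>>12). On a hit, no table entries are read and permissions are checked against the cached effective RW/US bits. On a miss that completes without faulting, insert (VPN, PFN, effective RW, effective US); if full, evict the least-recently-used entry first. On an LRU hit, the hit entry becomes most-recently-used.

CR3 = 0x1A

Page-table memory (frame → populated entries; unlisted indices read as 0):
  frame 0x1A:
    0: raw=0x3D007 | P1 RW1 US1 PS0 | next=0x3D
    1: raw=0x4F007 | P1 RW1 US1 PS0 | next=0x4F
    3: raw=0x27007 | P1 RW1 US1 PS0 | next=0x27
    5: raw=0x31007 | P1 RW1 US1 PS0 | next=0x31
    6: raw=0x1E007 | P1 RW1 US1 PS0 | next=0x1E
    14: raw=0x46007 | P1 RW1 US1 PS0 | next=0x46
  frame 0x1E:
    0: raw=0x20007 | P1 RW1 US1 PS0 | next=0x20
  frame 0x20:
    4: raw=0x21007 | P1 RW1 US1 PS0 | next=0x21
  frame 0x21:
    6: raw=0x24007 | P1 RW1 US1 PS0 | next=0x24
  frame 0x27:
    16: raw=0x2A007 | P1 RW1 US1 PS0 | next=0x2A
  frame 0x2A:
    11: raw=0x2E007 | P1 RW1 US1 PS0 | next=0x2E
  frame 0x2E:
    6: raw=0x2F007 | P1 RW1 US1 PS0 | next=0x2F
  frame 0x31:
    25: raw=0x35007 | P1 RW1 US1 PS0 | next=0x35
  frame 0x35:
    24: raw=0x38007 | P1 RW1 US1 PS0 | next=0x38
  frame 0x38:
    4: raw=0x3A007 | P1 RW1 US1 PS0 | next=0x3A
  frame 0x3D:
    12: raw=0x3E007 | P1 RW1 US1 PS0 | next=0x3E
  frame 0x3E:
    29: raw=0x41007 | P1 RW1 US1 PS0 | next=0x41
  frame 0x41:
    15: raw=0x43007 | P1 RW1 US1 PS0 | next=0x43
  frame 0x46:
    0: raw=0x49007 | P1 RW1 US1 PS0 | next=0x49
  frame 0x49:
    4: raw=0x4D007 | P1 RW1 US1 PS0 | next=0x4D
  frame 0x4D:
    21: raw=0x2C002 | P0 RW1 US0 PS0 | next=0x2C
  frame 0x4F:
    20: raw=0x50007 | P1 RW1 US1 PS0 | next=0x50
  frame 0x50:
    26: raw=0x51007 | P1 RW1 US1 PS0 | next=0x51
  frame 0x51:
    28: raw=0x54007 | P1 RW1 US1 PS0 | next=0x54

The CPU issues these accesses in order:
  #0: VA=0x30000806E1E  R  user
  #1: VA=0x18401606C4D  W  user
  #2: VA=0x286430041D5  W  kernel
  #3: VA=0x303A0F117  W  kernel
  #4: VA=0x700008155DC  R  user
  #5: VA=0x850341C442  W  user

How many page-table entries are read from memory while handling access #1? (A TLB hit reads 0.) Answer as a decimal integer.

Trace:
#0 VA=0x30000806E1E (r,user):
  L0 @0x1A[6] → 0x1E007  P=1,RW=1,US=1,PS=0
  L1 @0x1E[0] → 0x20007  P=1,RW=1,US=1,PS=0
  L2 @0x20[4] → 0x21007  P=1,RW=1,US=1,PS=0
  L3 @0x21[6] → 0x24007  P=1,RW=1,US=1,PS=0
  → PA=0x24E1E  (4 entries read)
#1 VA=0x18401606C4D (w,user):
  L0 @0x1A[3] → 0x27007  P=1,RW=1,US=1,PS=0
  L1 @0x27[16] → 0x2A007  P=1,RW=1,US=1,PS=0
  L2 @0x2A[11] → 0x2E007  P=1,RW=1,US=1,PS=0
  L3 @0x2E[6] → 0x2F007  P=1,RW=1,US=1,PS=0
  → PA=0x2FC4D  (4 entries read)
#2 VA=0x286430041D5 (w,kernel):
  L0 @0x1A[5] → 0x31007  P=1,RW=1,US=1,PS=0
  L1 @0x31[25] → 0x35007  P=1,RW=1,US=1,PS=0
  L2 @0x35[24] → 0x38007  P=1,RW=1,US=1,PS=0
  L3 @0x38[4] → 0x3A007  P=1,RW=1,US=1,PS=0
  → PA=0x3A1D5  (4 entries read)
#3 VA=0x303A0F117 (w,kernel):
  L0 @0x1A[0] → 0x3D007  P=1,RW=1,US=1,PS=0
  L1 @0x3D[12] → 0x3E007  P=1,RW=1,US=1,PS=0
  L2 @0x3E[29] → 0x41007  P=1,RW=1,US=1,PS=0
  L3 @0x41[15] → 0x43007  P=1,RW=1,US=1,PS=0
  → PA=0x43117  (4 entries read)
#4 VA=0x700008155DC (r,user):
  L0 @0x1A[14] → 0x46007  P=1,RW=1,US=1,PS=0
  L1 @0x46[0] → 0x49007  P=1,RW=1,US=1,PS=0
  L2 @0x49[4] → 0x4D007  P=1,RW=1,US=1,PS=0
  L3 @0x4D[21] → 0x2C002  P=0,RW=1,US=0,PS=0
  ✗ PAGE_NOT_PRESENT  [4 reads]
#5 VA=0x850341C442 (w,user):
  L0 @0x1A[1] → 0x4F007  P=1,RW=1,US=1,PS=0
  L1 @0x4F[20] → 0x50007  P=1,RW=1,US=1,PS=0
  L2 @0x50[26] → 0x51007  P=1,RW=1,US=1,PS=0
  L3 @0x51[28] → 0x54007  P=1,RW=1,US=1,PS=0
  → PA=0x54442  (4 entries read)

Entries read for #1: 4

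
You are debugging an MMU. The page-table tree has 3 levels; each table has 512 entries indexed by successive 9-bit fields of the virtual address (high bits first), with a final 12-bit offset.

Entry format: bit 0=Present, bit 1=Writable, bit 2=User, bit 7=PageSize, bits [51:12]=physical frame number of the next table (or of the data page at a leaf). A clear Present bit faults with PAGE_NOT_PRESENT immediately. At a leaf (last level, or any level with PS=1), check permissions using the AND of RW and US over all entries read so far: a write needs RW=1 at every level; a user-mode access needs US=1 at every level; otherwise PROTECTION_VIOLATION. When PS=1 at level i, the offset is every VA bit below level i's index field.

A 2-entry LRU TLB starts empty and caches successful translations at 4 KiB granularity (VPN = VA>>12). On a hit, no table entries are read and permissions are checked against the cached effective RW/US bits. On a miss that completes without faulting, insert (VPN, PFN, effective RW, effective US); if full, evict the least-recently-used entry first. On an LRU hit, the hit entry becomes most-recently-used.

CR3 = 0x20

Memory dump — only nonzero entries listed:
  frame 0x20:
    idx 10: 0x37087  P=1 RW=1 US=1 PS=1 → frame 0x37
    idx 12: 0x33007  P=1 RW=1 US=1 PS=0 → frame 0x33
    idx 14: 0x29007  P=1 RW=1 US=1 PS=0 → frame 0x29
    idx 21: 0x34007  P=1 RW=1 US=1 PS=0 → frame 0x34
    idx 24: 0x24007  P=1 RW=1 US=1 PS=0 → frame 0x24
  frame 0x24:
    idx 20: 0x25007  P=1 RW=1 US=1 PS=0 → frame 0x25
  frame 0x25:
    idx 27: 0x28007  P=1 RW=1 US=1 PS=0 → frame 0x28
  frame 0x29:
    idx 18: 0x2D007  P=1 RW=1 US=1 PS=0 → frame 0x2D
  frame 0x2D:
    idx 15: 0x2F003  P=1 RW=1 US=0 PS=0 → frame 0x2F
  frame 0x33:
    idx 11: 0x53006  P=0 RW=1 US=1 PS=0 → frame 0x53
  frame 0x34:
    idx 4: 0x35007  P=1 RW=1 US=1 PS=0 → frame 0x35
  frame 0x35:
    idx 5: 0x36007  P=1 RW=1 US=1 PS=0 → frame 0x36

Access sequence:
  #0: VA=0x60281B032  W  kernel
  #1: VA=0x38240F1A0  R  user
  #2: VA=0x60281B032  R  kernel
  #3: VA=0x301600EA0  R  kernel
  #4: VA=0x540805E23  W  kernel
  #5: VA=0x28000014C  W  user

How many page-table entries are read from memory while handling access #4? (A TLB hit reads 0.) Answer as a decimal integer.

Trace:
#0 VA=0x60281B032 (w,kernel):
  L0: frame=0x20 idx=24 entry=0x24007 [P=1 RW=1 US=1 PS=0]
  L1: frame=0x24 idx=20 entry=0x25007 [P=1 RW=1 US=1 PS=0]
  L2: frame=0x25 idx=27 entry=0x28007 [P=1 RW=1 US=1 PS=0]
  → PA=0x28032  (3 entries read)
#1 VA=0x38240F1A0 (r,user):
  L0: frame=0x20 idx=14 entry=0x29007 [P=1 RW=1 US=1 PS=0]
  L1: frame=0x29 idx=18 entry=0x2D007 [P=1 RW=1 US=1 PS=0]
  L2: frame=0x2D idx=15 entry=0x2F003 [P=1 RW=1 US=0 PS=0]
  → PROTECTION_VIOLATION  (3 entries read)
#2 VA=0x60281B032 (r,kernel):
  TLB hit vpn=0x60281B → PA=0x28032
#3 VA=0x301600EA0 (r,kernel):
  L0: frame=0x20 idx=12 entry=0x33007 [P=1 RW=1 US=1 PS=0]
  L1: frame=0x33 idx=11 entry=0x53006 [P=0 RW=1 US=1 PS=0]
  → PAGE_NOT_PRESENT  (2 entries read)
#4 VA=0x540805E23 (w,kernel):
  L0: frame=0x20 idx=21 entry=0x34007 [P=1 RW=1 US=1 PS=0]
  L1: frame=0x34 idx=4 entry=0x35007 [P=1 RW=1 US=1 PS=0]
  L2: frame=0x35 idx=5 entry=0x36007 [P=1 RW=1 US=1 PS=0]
  → PA=0x36E23  (3 entries read)
#5 VA=0x28000014C (w,user):
  L0: frame=0x20 idx=10 entry=0x37087 [P=1 RW=1 US=1 PS=1]
  → PA=0x3714C (huge @L0)  (1 entries read)

Entries read for #4: 3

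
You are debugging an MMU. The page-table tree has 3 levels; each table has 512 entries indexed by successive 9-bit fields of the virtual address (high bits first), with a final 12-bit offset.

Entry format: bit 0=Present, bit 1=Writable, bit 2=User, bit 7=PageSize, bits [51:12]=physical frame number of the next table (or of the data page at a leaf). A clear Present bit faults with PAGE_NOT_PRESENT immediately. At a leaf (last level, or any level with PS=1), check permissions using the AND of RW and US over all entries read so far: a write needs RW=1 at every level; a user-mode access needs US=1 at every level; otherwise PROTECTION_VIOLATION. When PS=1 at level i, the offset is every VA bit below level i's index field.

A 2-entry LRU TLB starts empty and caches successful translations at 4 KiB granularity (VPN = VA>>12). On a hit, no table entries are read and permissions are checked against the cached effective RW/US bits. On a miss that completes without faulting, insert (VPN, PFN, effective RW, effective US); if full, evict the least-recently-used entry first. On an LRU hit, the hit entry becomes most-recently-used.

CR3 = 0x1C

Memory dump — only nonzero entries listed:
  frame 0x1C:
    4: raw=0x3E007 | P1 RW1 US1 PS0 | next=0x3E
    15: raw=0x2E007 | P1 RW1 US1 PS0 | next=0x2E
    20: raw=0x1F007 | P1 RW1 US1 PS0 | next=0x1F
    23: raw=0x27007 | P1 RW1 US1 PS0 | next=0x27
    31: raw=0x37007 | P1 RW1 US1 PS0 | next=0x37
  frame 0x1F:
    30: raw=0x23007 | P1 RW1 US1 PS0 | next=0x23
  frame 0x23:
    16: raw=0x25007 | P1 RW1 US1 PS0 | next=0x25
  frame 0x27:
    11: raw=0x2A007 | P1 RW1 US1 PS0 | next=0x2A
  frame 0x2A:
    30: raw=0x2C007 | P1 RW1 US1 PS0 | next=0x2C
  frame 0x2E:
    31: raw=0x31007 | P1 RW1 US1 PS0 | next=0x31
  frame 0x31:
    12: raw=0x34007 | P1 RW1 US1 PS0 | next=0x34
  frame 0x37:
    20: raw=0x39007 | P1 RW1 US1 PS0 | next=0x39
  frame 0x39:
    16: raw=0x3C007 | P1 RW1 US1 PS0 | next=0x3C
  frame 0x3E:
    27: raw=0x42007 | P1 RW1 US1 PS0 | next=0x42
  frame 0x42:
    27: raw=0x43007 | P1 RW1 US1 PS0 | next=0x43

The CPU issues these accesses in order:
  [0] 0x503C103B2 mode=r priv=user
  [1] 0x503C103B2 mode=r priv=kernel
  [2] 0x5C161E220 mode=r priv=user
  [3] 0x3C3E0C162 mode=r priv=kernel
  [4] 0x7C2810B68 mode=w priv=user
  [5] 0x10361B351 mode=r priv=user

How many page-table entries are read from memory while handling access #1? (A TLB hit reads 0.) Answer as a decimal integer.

Per-access translation:
#0 VA=0x503C103B2 (r,user):
  [0] read 0x1C idx=20: raw=0x1F007 flags P=1 W=1 U=1 S=0
  [1] read 0x1F idx=30: raw=0x23007 flags P=1 W=1 U=1 S=0
  [2] read 0x23 idx=16: raw=0x25007 flags P=1 W=1 U=1 S=0
  ✓ 0x253B2  — 3 lookups
#1 VA=0x503C103B2 (r,kernel):
  TLB hit vpn=0x503C10 → PA=0x253B2
#2 VA=0x5C161E220 (r,user):
  [0] read 0x1C idx=23: raw=0x27007 flags P=1 W=1 U=1 S=0
  [1] read 0x27 idx=11: raw=0x2A007 flags P=1 W=1 U=1 S=0
  [2] read 0x2A idx=30: raw=0x2C007 flags P=1 W=1 U=1 S=0
  ✓ 0x2C220  — 3 lookups
#3 VA=0x3C3E0C162 (r,kernel):
  [0] read 0x1C idx=15: raw=0x2E007 flags P=1 W=1 U=1 S=0
  [1] read 0x2E idx=31: raw=0x31007 flags P=1 W=1 U=1 S=0
  [2] read 0x31 idx=12: raw=0x34007 flags P=1 W=1 U=1 S=0
  ✓ 0x34162  — 3 lookups
#4 VA=0x7C2810B68 (w,user):
  [0] read 0x1C idx=31: raw=0x37007 flags P=1 W=1 U=1 S=0
  [1] read 0x37 idx=20: raw=0x39007 flags P=1 W=1 U=1 S=0
  [2] read 0x39 idx=16: raw=0x3C007 flags P=1 W=1 U=1 S=0
  ✓ 0x3CB68  — 3 lookups
#5 VA=0x10361B351 (r,user):
  [0] read 0x1C idx=4: raw=0x3E007 flags P=1 W=1 U=1 S=0
  [1] read 0x3E idx=27: raw=0x42007 flags P=1 W=1 U=1 S=0
  [2] read 0x42 idx=27: raw=0x43007 flags P=1 W=1 U=1 S=0
  ✓ 0x43351  — 3 lookups

Entries read for #1: 0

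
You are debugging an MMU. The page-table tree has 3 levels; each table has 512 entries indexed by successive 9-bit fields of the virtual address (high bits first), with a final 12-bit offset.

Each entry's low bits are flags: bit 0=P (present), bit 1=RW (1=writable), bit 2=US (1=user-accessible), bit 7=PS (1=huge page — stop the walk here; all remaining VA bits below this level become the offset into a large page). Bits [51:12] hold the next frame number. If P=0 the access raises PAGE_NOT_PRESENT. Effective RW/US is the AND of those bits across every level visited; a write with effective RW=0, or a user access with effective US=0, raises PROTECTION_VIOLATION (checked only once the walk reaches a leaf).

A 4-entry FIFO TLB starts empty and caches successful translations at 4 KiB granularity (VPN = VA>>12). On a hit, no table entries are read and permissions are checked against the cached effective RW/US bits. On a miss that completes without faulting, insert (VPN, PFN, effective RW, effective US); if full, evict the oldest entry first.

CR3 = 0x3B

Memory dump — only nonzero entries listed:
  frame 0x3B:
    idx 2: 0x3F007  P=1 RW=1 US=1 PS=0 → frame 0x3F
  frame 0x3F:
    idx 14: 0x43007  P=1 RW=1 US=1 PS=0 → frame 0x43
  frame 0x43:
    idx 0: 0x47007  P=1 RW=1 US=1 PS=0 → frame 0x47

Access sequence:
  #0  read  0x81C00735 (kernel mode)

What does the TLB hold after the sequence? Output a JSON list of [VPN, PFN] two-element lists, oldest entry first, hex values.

Per-access translation:
#0 VA=0x81C00735 (r,kernel):
  L0 @0x3B[2] → 0x3F007  P=1,RW=1,US=1,PS=0
  L1 @0x3F[14] → 0x43007  P=1,RW=1,US=1,PS=0
  L2 @0x43[0] → 0x47007  P=1,RW=1,US=1,PS=0
  ✓ 0x47735  — 3 lookups

TLB: [["0x81C00", "0x47"]]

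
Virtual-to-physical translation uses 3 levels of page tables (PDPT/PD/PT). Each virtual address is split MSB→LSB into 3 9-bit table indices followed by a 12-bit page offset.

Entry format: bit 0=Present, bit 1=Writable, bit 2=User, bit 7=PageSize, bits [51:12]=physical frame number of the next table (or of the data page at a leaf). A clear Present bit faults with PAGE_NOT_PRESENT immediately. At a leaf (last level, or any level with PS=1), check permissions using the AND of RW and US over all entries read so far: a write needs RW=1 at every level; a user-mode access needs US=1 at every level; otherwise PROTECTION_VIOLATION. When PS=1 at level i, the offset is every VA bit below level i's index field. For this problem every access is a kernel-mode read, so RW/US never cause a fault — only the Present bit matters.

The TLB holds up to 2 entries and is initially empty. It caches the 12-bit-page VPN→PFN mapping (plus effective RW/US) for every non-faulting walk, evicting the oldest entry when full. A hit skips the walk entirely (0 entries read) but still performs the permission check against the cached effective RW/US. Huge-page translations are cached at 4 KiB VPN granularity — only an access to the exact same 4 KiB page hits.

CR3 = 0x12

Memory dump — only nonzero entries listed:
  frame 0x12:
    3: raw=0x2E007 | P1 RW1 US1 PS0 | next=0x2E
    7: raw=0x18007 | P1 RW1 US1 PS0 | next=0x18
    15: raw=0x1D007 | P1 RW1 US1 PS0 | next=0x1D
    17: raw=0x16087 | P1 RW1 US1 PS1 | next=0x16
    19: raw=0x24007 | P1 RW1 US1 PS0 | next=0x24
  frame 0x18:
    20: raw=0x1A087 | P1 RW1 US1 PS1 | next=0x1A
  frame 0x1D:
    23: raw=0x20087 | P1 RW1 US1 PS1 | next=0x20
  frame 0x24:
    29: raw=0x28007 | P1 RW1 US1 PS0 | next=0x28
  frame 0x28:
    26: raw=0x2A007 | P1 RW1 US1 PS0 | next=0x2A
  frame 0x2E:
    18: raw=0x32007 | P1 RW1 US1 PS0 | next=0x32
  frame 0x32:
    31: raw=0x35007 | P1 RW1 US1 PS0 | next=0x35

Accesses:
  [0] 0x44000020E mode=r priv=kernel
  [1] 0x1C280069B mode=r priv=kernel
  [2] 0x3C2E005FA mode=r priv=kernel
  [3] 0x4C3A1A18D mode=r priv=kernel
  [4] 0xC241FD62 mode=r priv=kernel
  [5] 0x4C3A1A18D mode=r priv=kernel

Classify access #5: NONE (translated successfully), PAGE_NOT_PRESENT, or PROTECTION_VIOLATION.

Trace:
#0 VA=0x44000020E (r,kernel):
  lvl0: tbl 0x12, slot 17 ⇒ 0x16087 (P1/RW1/US1/PS1)
  ✓ 0x1620E (huge @L0)  — 1 lookups
#1 VA=0x1C280069B (r,kernel):
  lvl0: tbl 0x12, slot 7 ⇒ 0x18007 (P1/RW1/US1/PS0)
  lvl1: tbl 0x18, slot 20 ⇒ 0x1A087 (P1/RW1/US1/PS1)
  ✓ 0x1A69B (huge @L1)  — 2 lookups
#2 VA=0x3C2E005FA (r,kernel):
  lvl0: tbl 0x12, slot 15 ⇒ 0x1D007 (P1/RW1/US1/PS0)
  lvl1: tbl 0x1D, slot 23 ⇒ 0x20087 (P1/RW1/US1/PS1)
  ✓ 0x205FA (huge @L1)  — 2 lookups
#3 VA=0x4C3A1A18D (r,kernel):
  lvl0: tbl 0x12, slot 19 ⇒ 0x24007 (P1/RW1/US1/PS0)
  lvl1: tbl 0x24, slot 29 ⇒ 0x28007 (P1/RW1/US1/PS0)
  lvl2: tbl 0x28, slot 26 ⇒ 0x2A007 (P1/RW1/US1/PS0)
  ✓ 0x2A18D  — 3 lookups
#4 VA=0xC241FD62 (r,kernel):
  lvl0: tbl 0x12, slot 3 ⇒ 0x2E007 (P1/RW1/US1/PS0)
  lvl1: tbl 0x2E, slot 18 ⇒ 0x32007 (P1/RW1/US1/PS0)
  lvl2: tbl 0x32, slot 31 ⇒ 0x35007 (P1/RW1/US1/PS0)
  ✓ 0x35D62  — 3 lookups
#5 VA=0x4C3A1A18D (r,kernel):
  TLB hit vpn=0x4C3A1A → PA=0x2A18D

Access #5 fault: NONE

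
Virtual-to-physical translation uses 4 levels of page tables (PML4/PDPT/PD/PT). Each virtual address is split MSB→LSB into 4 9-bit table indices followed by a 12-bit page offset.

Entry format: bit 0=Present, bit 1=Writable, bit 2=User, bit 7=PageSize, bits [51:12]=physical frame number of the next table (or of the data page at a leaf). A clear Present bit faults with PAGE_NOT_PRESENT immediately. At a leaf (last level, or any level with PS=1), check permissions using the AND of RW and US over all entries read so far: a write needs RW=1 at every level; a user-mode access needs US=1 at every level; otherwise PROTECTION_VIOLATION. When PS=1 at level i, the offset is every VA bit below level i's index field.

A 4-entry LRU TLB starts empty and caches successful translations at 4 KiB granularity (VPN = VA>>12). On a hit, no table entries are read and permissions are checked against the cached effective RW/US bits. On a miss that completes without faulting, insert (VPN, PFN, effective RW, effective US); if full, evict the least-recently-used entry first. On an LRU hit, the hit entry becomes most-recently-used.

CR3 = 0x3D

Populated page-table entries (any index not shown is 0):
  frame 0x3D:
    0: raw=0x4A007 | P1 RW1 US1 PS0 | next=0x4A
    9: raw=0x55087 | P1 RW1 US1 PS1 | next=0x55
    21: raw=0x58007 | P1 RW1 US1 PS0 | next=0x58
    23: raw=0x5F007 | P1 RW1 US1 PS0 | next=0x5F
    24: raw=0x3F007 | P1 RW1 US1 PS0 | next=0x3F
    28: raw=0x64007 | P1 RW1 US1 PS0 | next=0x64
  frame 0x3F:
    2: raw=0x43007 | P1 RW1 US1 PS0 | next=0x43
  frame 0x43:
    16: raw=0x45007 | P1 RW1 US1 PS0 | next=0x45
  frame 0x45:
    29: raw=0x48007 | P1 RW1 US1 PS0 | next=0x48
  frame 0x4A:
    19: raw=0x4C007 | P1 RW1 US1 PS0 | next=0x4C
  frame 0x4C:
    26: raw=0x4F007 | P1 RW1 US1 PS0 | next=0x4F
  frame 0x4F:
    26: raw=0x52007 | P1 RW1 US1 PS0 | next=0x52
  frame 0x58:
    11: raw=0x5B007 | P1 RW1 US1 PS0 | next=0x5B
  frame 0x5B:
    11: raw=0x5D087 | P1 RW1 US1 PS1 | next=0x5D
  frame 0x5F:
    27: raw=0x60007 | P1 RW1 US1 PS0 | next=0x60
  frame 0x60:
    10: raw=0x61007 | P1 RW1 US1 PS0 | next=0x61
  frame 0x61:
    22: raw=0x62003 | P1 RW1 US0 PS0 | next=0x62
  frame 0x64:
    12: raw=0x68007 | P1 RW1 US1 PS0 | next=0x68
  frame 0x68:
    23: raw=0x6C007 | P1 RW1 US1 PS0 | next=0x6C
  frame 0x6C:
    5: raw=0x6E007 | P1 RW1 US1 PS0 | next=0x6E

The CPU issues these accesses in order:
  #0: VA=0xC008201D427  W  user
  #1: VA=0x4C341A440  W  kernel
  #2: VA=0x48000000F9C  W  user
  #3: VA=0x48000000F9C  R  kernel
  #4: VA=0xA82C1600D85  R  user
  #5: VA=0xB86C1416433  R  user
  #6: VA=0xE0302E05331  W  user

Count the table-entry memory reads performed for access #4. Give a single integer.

Per-access translation:
#0 VA=0xC008201D427 (w,user):
  [0] read 0x3D idx=24: raw=0x3F007 flags P=1 W=1 U=1 S=0
  [1] read 0x3F idx=2: raw=0x43007 flags P=1 W=1 U=1 S=0
  [2] read 0x43 idx=16: raw=0x45007 flags P=1 W=1 U=1 S=0
  [3] read 0x45 idx=29: raw=0x48007 flags P=1 W=1 U=1 S=0
  ⇒ phys 0x48427  [4 reads]
#1 VA=0x4C341A440 (w,kernel):
  [0] read 0x3D idx=0: raw=0x4A007 flags P=1 W=1 U=1 S=0
  [1] read 0x4A idx=19: raw=0x4C007 flags P=1 W=1 U=1 S=0
  [2] read 0x4C idx=26: raw=0x4F007 flags P=1 W=1 U=1 S=0
  [3] read 0x4F idx=26: raw=0x52007 flags P=1 W=1 U=1 S=0
  ⇒ phys 0x52440  [4 reads]
#2 VA=0x48000000F9C (w,user):
  [0] read 0x3D idx=9: raw=0x55087 flags P=1 W=1 U=1 S=1
  ⇒ phys 0x55F9C (huge @L0)  [1 reads]
#3 VA=0x48000000F9C (r,kernel):
  TLB hit vpn=0x48000000 → PA=0x55F9C
#4 VA=0xA82C1600D85 (r,user):
  [0] read 0x3D idx=21: raw=0x58007 flags P=1 W=1 U=1 S=0
  [1] read 0x58 idx=11: raw=0x5B007 flags P=1 W=1 U=1 S=0
  [2] read 0x5B idx=11: raw=0x5D087 flags P=1 W=1 U=1 S=1
  ⇒ phys 0x5DD85 (huge @L2)  [3 reads]
#5 VA=0xB86C1416433 (r,user):
  [0] read 0x3D idx=23: raw=0x5F007 flags P=1 W=1 U=1 S=0
  [1] read 0x5F idx=27: raw=0x60007 flags P=1 W=1 U=1 S=0
  [2] read 0x60 idx=10: raw=0x61007 flags P=1 W=1 U=1 S=0
  [3] read 0x61 idx=22: raw=0x62003 flags P=1 W=1 U=0 S=0
  ✗ PROTECTION_VIOLATION  [4 reads]
#6 VA=0xE0302E05331 (w,user):
  [0] read 0x3D idx=28: raw=0x64007 flags P=1 W=1 U=1 S=0
  [1] read 0x64 idx=12: raw=0x68007 flags P=1 W=1 U=1 S=0
  [2] read 0x68 idx=23: raw=0x6C007 flags P=1 W=1 U=1 S=0
  [3] read 0x6C idx=5: raw=0x6E007 flags P=1 W=1 U=1 S=0
  ⇒ phys 0x6E331  [4 reads]

Entries read for #4: 3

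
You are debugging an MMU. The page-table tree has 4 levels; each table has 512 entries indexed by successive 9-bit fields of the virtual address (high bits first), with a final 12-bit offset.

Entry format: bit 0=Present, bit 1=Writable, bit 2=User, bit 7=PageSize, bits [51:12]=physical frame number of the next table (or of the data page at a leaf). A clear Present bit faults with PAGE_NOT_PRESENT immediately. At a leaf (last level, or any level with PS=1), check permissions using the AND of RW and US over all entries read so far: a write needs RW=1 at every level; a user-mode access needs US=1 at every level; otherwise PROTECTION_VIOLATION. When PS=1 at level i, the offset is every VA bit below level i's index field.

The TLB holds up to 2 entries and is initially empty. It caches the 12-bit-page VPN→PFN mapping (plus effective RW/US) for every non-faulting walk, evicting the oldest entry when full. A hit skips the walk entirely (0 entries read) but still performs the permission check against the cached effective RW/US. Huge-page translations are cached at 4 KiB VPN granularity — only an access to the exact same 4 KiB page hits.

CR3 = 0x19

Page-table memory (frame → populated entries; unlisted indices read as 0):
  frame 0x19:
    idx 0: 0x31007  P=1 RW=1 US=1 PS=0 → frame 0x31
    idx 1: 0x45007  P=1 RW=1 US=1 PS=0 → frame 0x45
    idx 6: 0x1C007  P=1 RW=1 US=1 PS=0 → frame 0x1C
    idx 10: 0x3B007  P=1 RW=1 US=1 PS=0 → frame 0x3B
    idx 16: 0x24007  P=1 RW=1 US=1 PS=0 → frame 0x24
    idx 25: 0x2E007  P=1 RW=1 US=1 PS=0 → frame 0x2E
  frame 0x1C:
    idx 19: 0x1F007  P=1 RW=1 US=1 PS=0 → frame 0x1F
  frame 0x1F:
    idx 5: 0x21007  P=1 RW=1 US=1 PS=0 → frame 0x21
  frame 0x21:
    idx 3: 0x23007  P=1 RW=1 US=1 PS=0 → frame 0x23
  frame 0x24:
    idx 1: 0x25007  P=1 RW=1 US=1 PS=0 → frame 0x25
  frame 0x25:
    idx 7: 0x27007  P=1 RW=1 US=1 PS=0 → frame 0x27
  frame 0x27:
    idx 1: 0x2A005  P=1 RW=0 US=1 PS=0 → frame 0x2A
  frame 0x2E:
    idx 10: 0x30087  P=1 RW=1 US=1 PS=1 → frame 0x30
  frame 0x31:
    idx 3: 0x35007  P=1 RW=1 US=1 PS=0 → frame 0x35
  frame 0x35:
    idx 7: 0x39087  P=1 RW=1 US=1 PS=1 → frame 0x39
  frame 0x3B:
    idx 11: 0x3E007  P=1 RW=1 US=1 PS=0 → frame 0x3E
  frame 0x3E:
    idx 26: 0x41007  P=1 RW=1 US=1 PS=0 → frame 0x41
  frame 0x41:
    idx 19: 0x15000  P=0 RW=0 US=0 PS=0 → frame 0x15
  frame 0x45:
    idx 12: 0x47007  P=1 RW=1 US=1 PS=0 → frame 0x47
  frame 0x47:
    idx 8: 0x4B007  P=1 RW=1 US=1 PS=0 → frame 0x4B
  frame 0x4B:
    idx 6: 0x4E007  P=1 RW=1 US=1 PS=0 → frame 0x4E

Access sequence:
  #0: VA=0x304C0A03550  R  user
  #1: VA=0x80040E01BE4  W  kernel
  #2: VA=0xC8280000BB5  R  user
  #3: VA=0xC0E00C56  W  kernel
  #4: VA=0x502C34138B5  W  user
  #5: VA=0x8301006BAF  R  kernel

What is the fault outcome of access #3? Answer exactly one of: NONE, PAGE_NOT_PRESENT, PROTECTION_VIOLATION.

Per-access translation:
#0 VA=0x304C0A03550 (r,user):
  lvl0: tbl 0x19, slot 6 ⇒ 0x1C007 (P1/RW1/US1/PS0)
  lvl1: tbl 0x1C, slot 19 ⇒ 0x1F007 (P1/RW1/US1/PS0)
  lvl2: tbl 0x1F, slot 5 ⇒ 0x21007 (P1/RW1/US1/PS0)
  lvl3: tbl 0x21, slot 3 ⇒ 0x23007 (P1/RW1/US1/PS0)
  → PA=0x23550  (4 entries read)
#1 VA=0x80040E01BE4 (w,kernel):
  lvl0: tbl 0x19, slot 16 ⇒ 0x24007 (P1/RW1/US1/PS0)
  lvl1: tbl 0x24, slot 1 ⇒ 0x25007 (P1/RW1/US1/PS0)
  lvl2: tbl 0x25, slot 7 ⇒ 0x27007 (P1/RW1/US1/PS0)
  lvl3: tbl 0x27, slot 1 ⇒ 0x2A005 (P1/RW0/US1/PS0)
  → PROTECTION_VIOLATION  (4 entries read)
#2 VA=0xC8280000BB5 (r,user):
  lvl0: tbl 0x19, slot 25 ⇒ 0x2E007 (P1/RW1/US1/PS0)
  lvl1: tbl 0x2E, slot 10 ⇒ 0x30087 (P1/RW1/US1/PS1)
  → PA=0x30BB5 (huge @L1)  (2 entries read)
#3 VA=0xC0E00C56 (w,kernel):
  lvl0: tbl 0x19, slot 0 ⇒ 0x31007 (P1/RW1/US1/PS0)
  lvl1: tbl 0x31, slot 3 ⇒ 0x35007 (P1/RW1/US1/PS0)
  lvl2: tbl 0x35, slot 7 ⇒ 0x39087 (P1/RW1/US1/PS1)
  → PA=0x39C56 (huge @L2)  (3 entries read)
#4 VA=0x502C34138B5 (w,user):
  lvl0: tbl 0x19, slot 10 ⇒ 0x3B007 (P1/RW1/US1/PS0)
  lvl1: tbl 0x3B, slot 11 ⇒ 0x3E007 (P1/RW1/US1/PS0)
  lvl2: tbl 0x3E, slot 26 ⇒ 0x41007 (P1/RW1/US1/PS0)
  lvl3: tbl 0x41, slot 19 ⇒ 0x15000 (P0/RW0/US0/PS0)
  → PAGE_NOT_PRESENT  (4 entries read)
#5 VA=0x8301006BAF (r,kernel):
  lvl0: tbl 0x19, slot 1 ⇒ 0x45007 (P1/RW1/US1/PS0)
  lvl1: tbl 0x45, slot 12 ⇒ 0x47007 (P1/RW1/US1/PS0)
  lvl2: tbl 0x47, slot 8 ⇒ 0x4B007 (P1/RW1/US1/PS0)
  lvl3: tbl 0x4B, slot 6 ⇒ 0x4E007 (P1/RW1/US1/PS0)
  → PA=0x4EBAF  (4 entries read)

Access #3 fault: NONE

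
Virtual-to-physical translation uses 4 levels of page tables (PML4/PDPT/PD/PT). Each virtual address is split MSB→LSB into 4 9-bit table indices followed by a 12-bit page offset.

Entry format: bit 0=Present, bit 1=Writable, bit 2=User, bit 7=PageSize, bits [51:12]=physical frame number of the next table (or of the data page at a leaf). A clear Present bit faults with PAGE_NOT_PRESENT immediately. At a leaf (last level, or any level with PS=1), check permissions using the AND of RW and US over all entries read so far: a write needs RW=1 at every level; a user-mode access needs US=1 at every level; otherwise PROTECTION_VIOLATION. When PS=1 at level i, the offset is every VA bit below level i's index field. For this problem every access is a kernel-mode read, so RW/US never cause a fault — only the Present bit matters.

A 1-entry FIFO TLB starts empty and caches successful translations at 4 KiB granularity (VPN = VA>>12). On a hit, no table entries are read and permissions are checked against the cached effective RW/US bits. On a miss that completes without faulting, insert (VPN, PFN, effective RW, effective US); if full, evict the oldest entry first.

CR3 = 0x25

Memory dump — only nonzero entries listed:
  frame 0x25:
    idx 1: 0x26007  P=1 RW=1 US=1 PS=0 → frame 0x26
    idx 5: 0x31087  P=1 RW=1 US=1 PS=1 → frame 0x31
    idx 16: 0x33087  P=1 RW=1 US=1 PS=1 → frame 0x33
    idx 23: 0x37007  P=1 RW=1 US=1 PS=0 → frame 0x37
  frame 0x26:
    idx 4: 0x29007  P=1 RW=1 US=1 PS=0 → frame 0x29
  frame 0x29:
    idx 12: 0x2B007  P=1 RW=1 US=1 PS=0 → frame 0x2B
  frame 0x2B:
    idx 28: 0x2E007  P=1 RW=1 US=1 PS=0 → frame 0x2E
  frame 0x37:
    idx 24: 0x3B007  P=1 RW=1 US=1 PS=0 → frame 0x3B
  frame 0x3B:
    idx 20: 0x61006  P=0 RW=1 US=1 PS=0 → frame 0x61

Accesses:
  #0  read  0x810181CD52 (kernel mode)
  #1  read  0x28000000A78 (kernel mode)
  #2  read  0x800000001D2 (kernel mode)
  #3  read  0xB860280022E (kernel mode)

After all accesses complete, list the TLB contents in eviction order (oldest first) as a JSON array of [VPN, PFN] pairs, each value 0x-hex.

Per-access translation:
#0 VA=0x810181CD52 (r,kernel):
  lvl0: tbl 0x25, slot 1 ⇒ 0x26007 (P1/RW1/US1/PS0)
  lvl1: tbl 0x26, slot 4 ⇒ 0x29007 (P1/RW1/US1/PS0)
  lvl2: tbl 0x29, slot 12 ⇒ 0x2B007 (P1/RW1/US1/PS0)
  lvl3: tbl 0x2B, slot 28 ⇒ 0x2E007 (P1/RW1/US1/PS0)
  → PA=0x2ED52  (4 entries read)
#1 VA=0x28000000A78 (r,kernel):
  lvl0: tbl 0x25, slot 5 ⇒ 0x31087 (P1/RW1/US1/PS1)
  → PA=0x31A78 (huge @L0)  (1 entries read)
#2 VA=0x800000001D2 (r,kernel):
  lvl0: tbl 0x25, slot 16 ⇒ 0x33087 (P1/RW1/US1/PS1)
  → PA=0x331D2 (huge @L0)  (1 entries read)
#3 VA=0xB860280022E (r,kernel):
  lvl0: tbl 0x25, slot 23 ⇒ 0x37007 (P1/RW1/US1/PS0)
  lvl1: tbl 0x37, slot 24 ⇒ 0x3B007 (P1/RW1/US1/PS0)
  lvl2: tbl 0x3B, slot 20 ⇒ 0x61006 (P0/RW1/US1/PS0)
  → PAGE_NOT_PRESENT  (3 entries read)

TLB: [["0x80000000", "0x33"]]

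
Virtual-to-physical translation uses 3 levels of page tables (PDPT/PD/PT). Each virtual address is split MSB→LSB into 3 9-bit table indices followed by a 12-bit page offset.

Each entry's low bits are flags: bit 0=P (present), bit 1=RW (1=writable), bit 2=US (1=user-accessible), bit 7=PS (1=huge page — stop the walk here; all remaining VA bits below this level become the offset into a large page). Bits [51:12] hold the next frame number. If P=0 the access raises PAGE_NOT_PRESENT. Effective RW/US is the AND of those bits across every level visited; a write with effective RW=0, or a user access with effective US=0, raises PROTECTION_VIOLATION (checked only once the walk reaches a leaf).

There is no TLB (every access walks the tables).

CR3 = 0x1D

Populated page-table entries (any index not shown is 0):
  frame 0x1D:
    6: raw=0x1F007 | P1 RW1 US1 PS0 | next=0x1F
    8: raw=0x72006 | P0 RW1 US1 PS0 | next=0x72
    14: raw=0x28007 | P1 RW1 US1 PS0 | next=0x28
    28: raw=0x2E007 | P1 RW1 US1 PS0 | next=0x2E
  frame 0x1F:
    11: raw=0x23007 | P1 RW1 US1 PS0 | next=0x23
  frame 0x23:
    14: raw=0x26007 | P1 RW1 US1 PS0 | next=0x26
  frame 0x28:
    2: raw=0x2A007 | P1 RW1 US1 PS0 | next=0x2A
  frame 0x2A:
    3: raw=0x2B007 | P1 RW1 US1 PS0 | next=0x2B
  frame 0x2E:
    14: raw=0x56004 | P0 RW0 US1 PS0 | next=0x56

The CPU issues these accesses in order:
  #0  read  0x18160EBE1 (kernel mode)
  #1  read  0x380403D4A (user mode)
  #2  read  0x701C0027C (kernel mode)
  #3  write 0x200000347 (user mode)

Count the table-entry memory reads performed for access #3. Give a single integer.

Per-access translation:
#0 VA=0x18160EBE1 (r,kernel):
  lvl0: tbl 0x1D, slot 6 ⇒ 0x1F007 (P1/RW1/US1/PS0)
  lvl1: tbl 0x1F, slot 11 ⇒ 0x23007 (P1/RW1/US1/PS0)
  lvl2: tbl 0x23, slot 14 ⇒ 0x26007 (P1/RW1/US1/PS0)
  ⇒ phys 0x26BE1  [3 reads]
#1 VA=0x380403D4A (r,user):
  lvl0: tbl 0x1D, slot 14 ⇒ 0x28007 (P1/RW1/US1/PS0)
  lvl1: tbl 0x28, slot 2 ⇒ 0x2A007 (P1/RW1/US1/PS0)
  lvl2: tbl 0x2A, slot 3 ⇒ 0x2B007 (P1/RW1/US1/PS0)
  ⇒ phys 0x2BD4A  [3 reads]
#2 VA=0x701C0027C (r,kernel):
  lvl0: tbl 0x1D, slot 28 ⇒ 0x2E007 (P1/RW1/US1/PS0)
  lvl1: tbl 0x2E, slot 14 ⇒ 0x56004 (P0/RW0/US1/PS0)
  ✗ PAGE_NOT_PRESENT  [2 reads]
#3 VA=0x200000347 (w,user):
  lvl0: tbl 0x1D, slot 8 ⇒ 0x72006 (P0/RW1/US1/PS0)
  ✗ PAGE_NOT_PRESENT  [1 reads]

Entries read for #3: 1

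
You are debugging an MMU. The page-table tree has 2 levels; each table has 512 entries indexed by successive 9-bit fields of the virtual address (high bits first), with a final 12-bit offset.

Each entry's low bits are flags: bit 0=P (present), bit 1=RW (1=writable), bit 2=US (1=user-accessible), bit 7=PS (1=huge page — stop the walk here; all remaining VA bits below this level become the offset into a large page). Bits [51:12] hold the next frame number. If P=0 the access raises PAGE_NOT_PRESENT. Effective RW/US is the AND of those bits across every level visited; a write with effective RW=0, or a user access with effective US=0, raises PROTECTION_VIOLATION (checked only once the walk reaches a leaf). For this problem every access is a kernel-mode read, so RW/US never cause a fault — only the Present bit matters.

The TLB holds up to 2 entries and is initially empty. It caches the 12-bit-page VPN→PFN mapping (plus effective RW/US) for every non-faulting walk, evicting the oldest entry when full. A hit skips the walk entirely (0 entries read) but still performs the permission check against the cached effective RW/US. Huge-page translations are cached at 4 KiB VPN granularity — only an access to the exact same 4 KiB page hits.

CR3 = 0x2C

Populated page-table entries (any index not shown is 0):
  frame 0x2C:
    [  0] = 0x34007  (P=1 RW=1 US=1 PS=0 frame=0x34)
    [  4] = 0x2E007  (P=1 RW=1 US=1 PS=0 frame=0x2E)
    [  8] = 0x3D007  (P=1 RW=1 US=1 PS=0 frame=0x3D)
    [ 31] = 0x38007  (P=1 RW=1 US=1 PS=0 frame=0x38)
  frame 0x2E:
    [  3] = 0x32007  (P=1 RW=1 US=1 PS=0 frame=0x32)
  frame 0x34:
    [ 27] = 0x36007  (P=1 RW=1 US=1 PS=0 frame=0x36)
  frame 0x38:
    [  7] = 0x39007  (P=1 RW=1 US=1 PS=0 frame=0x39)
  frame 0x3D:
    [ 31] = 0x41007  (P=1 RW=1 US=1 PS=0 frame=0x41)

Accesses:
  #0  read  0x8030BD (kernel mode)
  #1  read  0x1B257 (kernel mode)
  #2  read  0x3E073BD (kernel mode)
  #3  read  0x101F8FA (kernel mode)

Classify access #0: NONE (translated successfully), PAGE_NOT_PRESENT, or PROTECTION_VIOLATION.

Per-access translation:
#0 VA=0x8030BD (r,kernel):
  [0] read 0x2C idx=4: raw=0x2E007 flags P=1 W=1 U=1 S=0
  [1] read 0x2E idx=3: raw=0x32007 flags P=1 W=1 U=1 S=0
  ✓ 0x320BD  — 2 lookups
#1 VA=0x1B257 (r,kernel):
  [0] read 0x2C idx=0: raw=0x34007 flags P=1 W=1 U=1 S=0
  [1] read 0x34 idx=27: raw=0x36007 flags P=1 W=1 U=1 S=0
  ✓ 0x36257  — 2 lookups
#2 VA=0x3E073BD (r,kernel):
  [0] read 0x2C idx=31: raw=0x38007 flags P=1 W=1 U=1 S=0
  [1] read 0x38 idx=7: raw=0x39007 flags P=1 W=1 U=1 S=0
  ✓ 0x393BD  — 2 lookups
#3 VA=0x101F8FA (r,kernel):
  [0] read 0x2C idx=8: raw=0x3D007 flags P=1 W=1 U=1 S=0
  [1] read 0x3D idx=31: raw=0x41007 flags P=1 W=1 U=1 S=0
  ✓ 0x418FA  — 2 lookups

Access #0 fault: NONE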